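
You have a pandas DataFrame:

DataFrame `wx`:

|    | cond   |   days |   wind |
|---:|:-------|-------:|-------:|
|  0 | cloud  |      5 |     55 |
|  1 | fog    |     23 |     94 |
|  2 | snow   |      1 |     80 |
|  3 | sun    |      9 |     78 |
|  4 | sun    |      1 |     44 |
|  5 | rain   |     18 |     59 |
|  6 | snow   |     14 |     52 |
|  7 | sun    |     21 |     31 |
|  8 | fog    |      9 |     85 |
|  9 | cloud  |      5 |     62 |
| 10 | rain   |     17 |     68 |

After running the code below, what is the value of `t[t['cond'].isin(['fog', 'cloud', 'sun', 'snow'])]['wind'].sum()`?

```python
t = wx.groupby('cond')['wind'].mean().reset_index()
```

group by cond, mean of wind:
cond
cloud    58.5
fog      89.5
rain     63.5
snow     66.0
sun      51.0
Name: wind, dtype: float64
reset_index():
    cond  wind
0  cloud  58.5
1    fog  89.5
2   rain  63.5
3   snow  66.0
4    sun  51.0
filter rows where cond in ['fog', 'cloud', 'sun', 'snow']:
    cond  wind
0  cloud  58.5
1    fog  89.5
3   snow  66.0
4    sun  51.0
So sum() = 265.0.

265.0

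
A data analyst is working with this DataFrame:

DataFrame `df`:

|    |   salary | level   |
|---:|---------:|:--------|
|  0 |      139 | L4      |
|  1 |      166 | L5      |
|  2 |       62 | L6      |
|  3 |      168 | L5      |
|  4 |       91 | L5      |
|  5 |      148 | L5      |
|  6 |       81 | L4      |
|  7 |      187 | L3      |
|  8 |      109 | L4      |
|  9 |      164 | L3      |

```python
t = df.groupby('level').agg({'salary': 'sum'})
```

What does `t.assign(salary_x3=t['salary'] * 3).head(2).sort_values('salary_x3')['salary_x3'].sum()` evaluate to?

group by level, sum of salary:
       salary
level        
L3        351
L4        329
L5        573
L6         62
add column salary_x3 = t['salary'] * 3:
       salary  salary_x3
level                   
L3        351       1053
L4        329        987
L5        573       1719
L6         62        186
take first 2 rows:
       salary  salary_x3
level                   
L3        351       1053
L4        329        987
sort by salary_x3:
       salary  salary_x3
level                   
L4        329        987
L3        351       1053
Taking the sum of column 'salary_x3' gives 2040.

2040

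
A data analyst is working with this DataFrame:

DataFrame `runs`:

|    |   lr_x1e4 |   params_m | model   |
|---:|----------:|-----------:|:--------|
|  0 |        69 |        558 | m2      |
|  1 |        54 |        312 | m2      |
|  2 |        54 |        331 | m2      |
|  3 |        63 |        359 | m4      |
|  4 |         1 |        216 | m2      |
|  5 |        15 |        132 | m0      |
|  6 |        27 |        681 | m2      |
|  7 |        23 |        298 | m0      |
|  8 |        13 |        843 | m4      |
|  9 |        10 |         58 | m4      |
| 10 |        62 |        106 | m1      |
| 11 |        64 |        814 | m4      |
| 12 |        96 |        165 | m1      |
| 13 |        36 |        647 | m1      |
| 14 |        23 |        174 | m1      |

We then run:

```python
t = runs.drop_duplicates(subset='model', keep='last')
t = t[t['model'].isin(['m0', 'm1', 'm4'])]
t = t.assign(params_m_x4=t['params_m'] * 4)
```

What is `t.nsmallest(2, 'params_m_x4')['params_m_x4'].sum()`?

1888

drop duplicate model (keep=last):
    lr_x1e4  params_m model
6        27       681    m2
7        23       298    m0
11       64       814    m4
14       23       174    m1
filter rows where model in ['m0', 'm1', 'm4']:
    lr_x1e4  params_m model
7        23       298    m0
11       64       814    m4
14       23       174    m1
add column params_m_x4 = t['params_m'] * 4:
    lr_x1e4  params_m model  params_m_x4
7        23       298    m0         1192
11       64       814    m4         3256
14       23       174    m1          696
take 2 rows with smallest params_m_x4:
    lr_x1e4  params_m model  params_m_x4
14       23       174    m1          696
7        23       298    m0         1192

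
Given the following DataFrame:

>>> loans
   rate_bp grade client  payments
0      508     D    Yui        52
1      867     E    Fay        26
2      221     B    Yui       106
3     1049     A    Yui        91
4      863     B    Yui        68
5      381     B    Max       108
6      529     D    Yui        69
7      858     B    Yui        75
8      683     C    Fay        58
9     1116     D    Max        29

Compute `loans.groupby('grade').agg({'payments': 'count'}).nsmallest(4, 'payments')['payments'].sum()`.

group by grade, count of payments:
       payments
grade          
A             1
B             4
C             1
D             3
E             1
take 4 rows with smallest payments:
       payments
grade          
A             1
C             1
E             1
D             3
Reading off the sum of column 'payments', we get 6.

6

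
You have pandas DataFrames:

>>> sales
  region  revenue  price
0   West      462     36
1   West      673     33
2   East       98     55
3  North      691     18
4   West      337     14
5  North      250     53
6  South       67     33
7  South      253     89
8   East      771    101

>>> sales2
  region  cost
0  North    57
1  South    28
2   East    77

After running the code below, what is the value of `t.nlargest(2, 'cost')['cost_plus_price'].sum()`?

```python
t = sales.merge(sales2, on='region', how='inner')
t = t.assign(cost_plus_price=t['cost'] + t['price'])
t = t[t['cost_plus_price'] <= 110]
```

185

merge on 'region' (how='inner') → 6 rows:
  region  revenue  price  cost
0   East       98     55    77
1  North      691     18    57
2  North      250     53    57
3  South       67     33    28
4  South      253     89    28
5   East      771    101    77
add column cost_plus_price = t['cost'] + t['price']:
  region  revenue  price  cost  cost_plus_price
0   East       98     55    77              132
1  North      691     18    57               75
2  North      250     53    57              110
3  South       67     33    28               61
4  South      253     89    28              117
5   East      771    101    77              178
filter rows where cost_plus_price <= 110:
  region  revenue  price  cost  cost_plus_price
1  North      691     18    57               75
2  North      250     53    57              110
3  South       67     33    28               61
take 2 rows with largest cost:
  region  revenue  price  cost  cost_plus_price
1  North      691     18    57               75
2  North      250     53    57              110
Reading off the sum of column 'cost_plus_price', we get 185.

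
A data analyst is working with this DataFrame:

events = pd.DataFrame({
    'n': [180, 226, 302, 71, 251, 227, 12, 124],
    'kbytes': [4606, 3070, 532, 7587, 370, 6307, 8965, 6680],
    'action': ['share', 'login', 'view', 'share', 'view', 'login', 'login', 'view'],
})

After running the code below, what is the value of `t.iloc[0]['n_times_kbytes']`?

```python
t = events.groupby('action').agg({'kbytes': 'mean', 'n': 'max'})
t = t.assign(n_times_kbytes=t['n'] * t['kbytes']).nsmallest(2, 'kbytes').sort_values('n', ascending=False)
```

763254.666667

group by action: mean(kbytes), max(n):
             kbytes    n
action                  
login   6114.000000  227
share   6096.500000  180
view    2527.333333  302
add column n_times_kbytes = t['n'] * t['kbytes']:
             kbytes    n  n_times_kbytes
action                                  
login   6114.000000  227    1.387878e+06
share   6096.500000  180    1.097370e+06
view    2527.333333  302    7.632547e+05
take 2 rows with smallest kbytes:
             kbytes    n  n_times_kbytes
action                                  
view    2527.333333  302    7.632547e+05
share   6096.500000  180    1.097370e+06
sort by n descending:
             kbytes    n  n_times_kbytes
action                                  
view    2527.333333  302    7.632547e+05
share   6096.500000  180    1.097370e+06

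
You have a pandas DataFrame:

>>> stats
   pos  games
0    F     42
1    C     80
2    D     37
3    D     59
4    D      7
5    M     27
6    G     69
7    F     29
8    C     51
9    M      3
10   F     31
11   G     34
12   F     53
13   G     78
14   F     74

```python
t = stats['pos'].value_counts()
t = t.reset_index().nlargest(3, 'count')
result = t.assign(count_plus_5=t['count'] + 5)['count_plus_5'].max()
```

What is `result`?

value_counts of pos:
pos
F    5
D    3
G    3
C    2
M    2
Name: count, dtype: int64
reset_index():
  pos  count
0   F      5
1   D      3
2   G      3
3   C      2
4   M      2
take 3 rows with largest count:
  pos  count
0   F      5
1   D      3
2   G      3
add column count_plus_5 = t['count'] + 5:
  pos  count  count_plus_5
0   F      5            10
1   D      3             8
2   G      3             8
The max of column 'count_plus_5' is 10.

10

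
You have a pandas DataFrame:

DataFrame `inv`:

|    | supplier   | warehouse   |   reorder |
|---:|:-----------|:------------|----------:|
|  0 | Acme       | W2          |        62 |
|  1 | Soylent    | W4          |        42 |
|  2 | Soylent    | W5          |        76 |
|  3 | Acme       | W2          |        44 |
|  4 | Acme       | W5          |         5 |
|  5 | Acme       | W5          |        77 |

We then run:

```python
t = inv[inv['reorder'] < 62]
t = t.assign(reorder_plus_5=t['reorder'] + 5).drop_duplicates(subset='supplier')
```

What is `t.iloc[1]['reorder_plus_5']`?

filter rows where reorder < 62:
  supplier warehouse  reorder
1  Soylent        W4       42
3     Acme        W2       44
4     Acme        W5        5
add column reorder_plus_5 = t['reorder'] + 5:
  supplier warehouse  reorder  reorder_plus_5
1  Soylent        W4       42              47
3     Acme        W2       44              49
4     Acme        W5        5              10
drop duplicate supplier (keep=first):
  supplier warehouse  reorder  reorder_plus_5
1  Soylent        W4       42              47
3     Acme        W2       44              49
value at position 1, column 'reorder_plus_5' → 49

49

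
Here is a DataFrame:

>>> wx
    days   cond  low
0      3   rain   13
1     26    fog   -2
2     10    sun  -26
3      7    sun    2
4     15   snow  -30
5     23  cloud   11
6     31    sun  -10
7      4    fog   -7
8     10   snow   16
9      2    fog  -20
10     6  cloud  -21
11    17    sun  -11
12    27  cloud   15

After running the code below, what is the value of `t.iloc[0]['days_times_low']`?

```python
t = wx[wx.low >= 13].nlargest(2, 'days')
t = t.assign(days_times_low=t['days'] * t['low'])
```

405

filter rows where low >= 13:
    days   cond  low
0      3   rain   13
8     10   snow   16
12    27  cloud   15
take 2 rows with largest days:
    days   cond  low
12    27  cloud   15
8     10   snow   16
add column days_times_low = t['days'] * t['low']:
    days   cond  low  days_times_low
12    27  cloud   15             405
8     10   snow   16             160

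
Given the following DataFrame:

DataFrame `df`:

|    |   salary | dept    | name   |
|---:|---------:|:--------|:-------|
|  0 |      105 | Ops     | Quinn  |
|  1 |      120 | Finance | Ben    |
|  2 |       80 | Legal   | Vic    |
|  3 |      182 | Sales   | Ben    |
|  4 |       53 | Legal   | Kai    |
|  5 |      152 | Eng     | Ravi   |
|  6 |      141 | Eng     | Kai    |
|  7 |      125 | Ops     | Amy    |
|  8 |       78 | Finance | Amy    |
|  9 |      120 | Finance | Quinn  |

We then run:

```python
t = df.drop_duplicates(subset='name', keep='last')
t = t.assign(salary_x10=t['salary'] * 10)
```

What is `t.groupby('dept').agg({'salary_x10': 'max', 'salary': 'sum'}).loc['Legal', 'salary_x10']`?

drop duplicate name (keep=last):
   salary     dept   name
2      80    Legal    Vic
3     182    Sales    Ben
5     152      Eng   Ravi
6     141      Eng    Kai
8      78  Finance    Amy
9     120  Finance  Quinn
add column salary_x10 = t['salary'] * 10:
   salary     dept   name  salary_x10
2      80    Legal    Vic         800
3     182    Sales    Ben        1820
5     152      Eng   Ravi        1520
6     141      Eng    Kai        1410
8      78  Finance    Amy         780
9     120  Finance  Quinn        1200
group by dept: max(salary_x10), sum(salary):
         salary_x10  salary
dept                       
Eng            1520     293
Finance        1200     198
Legal           800      80
Sales          1820     182
Hence 800.

800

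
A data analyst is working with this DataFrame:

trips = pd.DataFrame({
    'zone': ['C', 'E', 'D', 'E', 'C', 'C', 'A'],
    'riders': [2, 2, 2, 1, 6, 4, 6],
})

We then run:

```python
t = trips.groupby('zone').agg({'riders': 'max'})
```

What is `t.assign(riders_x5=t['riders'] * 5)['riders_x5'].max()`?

group by zone, max of riders:
      riders
zone        
A          6
C          6
D          2
E          2
add column riders_x5 = t['riders'] * 5:
      riders  riders_x5
zone                   
A          6         30
C          6         30
D          2         10
E          2         10
Hence 30.

30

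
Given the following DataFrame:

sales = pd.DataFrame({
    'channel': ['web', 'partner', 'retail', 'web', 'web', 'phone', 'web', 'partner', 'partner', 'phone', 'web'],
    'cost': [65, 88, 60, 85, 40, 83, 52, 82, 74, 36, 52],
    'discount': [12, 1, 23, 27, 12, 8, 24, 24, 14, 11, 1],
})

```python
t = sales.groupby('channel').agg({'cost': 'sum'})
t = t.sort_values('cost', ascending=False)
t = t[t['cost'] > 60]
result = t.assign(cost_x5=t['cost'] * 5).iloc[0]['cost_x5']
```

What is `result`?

group by channel, sum of cost:
         cost
channel      
partner   244
phone     119
retail     60
web       294
sort by cost descending:
         cost
channel      
web       294
partner   244
phone     119
retail     60
filter rows where cost > 60:
         cost
channel      
web       294
partner   244
phone     119
add column cost_x5 = t['cost'] * 5:
         cost  cost_x5
channel               
web       294     1470
partner   244     1220
phone     119      595
Taking the value at position 0, column 'cost_x5' gives 1470.

1470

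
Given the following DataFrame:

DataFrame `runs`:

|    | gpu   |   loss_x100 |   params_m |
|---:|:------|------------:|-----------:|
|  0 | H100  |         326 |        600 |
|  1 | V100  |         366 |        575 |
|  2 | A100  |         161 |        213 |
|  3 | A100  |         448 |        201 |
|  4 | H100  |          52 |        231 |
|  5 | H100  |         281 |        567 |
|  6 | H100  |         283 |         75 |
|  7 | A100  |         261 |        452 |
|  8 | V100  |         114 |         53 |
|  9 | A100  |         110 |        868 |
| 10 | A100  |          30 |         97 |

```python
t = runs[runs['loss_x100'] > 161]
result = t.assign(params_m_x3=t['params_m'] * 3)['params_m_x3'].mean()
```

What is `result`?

filter rows where loss_x100 > 161:
    gpu  loss_x100  params_m
0  H100        326       600
1  V100        366       575
3  A100        448       201
5  H100        281       567
6  H100        283        75
7  A100        261       452
add column params_m_x3 = t['params_m'] * 3:
    gpu  loss_x100  params_m  params_m_x3
0  H100        326       600         1800
1  V100        366       575         1725
3  A100        448       201          603
5  H100        281       567         1701
6  H100        283        75          225
7  A100        261       452         1356
Reading off the mean of column 'params_m_x3', we get 1235.0.

1235.0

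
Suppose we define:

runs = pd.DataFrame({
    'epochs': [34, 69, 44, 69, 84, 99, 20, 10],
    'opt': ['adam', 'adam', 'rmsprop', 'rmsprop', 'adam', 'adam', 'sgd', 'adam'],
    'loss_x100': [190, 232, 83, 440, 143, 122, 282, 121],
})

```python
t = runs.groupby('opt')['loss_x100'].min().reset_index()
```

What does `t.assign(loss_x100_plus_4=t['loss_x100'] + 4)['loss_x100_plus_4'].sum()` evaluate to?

498

group by opt, min of loss_x100:
opt
adam       121
rmsprop     83
sgd        282
Name: loss_x100, dtype: int64
reset_index():
       opt  loss_x100
0     adam        121
1  rmsprop         83
2      sgd        282
add column loss_x100_plus_4 = t['loss_x100'] + 4:
       opt  loss_x100  loss_x100_plus_4
0     adam        121               125
1  rmsprop         83                87
2      sgd        282               286
So sum() = 498.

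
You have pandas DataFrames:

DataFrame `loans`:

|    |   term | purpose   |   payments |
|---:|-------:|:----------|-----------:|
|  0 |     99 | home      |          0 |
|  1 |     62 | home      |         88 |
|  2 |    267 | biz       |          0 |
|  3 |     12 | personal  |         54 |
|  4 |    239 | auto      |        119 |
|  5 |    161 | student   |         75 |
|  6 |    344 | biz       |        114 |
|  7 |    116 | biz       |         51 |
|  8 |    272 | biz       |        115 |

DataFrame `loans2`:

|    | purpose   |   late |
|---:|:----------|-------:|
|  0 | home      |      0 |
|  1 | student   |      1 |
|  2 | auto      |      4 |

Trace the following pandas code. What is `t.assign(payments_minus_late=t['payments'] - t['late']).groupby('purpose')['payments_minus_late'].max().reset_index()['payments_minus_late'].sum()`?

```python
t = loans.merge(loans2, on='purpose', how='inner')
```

merge on 'purpose' (how='inner') → 4 rows:
   term  purpose  payments  late
0    99     home         0     0
1    62     home        88     0
2   239     auto       119     4
3   161  student        75     1
add column payments_minus_late = t['payments'] - t['late']:
   term  purpose  payments  late  payments_minus_late
0    99     home         0     0                    0
1    62     home        88     0                   88
2   239     auto       119     4                  115
3   161  student        75     1                   74
group by purpose, max of payments_minus_late:
purpose
auto       115
home        88
student     74
Name: payments_minus_late, dtype: int64
reset_index():
   purpose  payments_minus_late
0     auto                  115
1     home                   88
2  student                   74
Finally, sum of column 'payments_minus_late' = 277.

277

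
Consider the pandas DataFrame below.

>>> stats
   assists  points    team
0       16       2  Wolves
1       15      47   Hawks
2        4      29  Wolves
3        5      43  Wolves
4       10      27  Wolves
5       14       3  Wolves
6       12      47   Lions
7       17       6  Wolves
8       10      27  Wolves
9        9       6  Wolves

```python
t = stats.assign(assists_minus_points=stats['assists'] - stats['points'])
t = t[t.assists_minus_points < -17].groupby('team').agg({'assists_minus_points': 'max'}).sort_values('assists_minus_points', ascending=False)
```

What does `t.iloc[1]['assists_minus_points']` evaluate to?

add column assists_minus_points = stats['assists'] - stats['points']:
   assists  points    team  assists_minus_points
0       16       2  Wolves                    14
1       15      47   Hawks                   -32
2        4      29  Wolves                   -25
3        5      43  Wolves                   -38
4       10      27  Wolves                   -17
5       14       3  Wolves                    11
6       12      47   Lions                   -35
7       17       6  Wolves                    11
8       10      27  Wolves                   -17
9        9       6  Wolves                     3
filter rows where assists_minus_points < -17:
   assists  points    team  assists_minus_points
1       15      47   Hawks                   -32
2        4      29  Wolves                   -25
3        5      43  Wolves                   -38
6       12      47   Lions                   -35
group by team, max of assists_minus_points:
        assists_minus_points
team                        
Hawks                    -32
Lions                    -35
Wolves                   -25
sort by assists_minus_points descending:
        assists_minus_points
team                        
Wolves                   -25
Hawks                    -32
Lions                    -35
Taking the value at position 1, column 'assists_minus_points' gives -32.

-32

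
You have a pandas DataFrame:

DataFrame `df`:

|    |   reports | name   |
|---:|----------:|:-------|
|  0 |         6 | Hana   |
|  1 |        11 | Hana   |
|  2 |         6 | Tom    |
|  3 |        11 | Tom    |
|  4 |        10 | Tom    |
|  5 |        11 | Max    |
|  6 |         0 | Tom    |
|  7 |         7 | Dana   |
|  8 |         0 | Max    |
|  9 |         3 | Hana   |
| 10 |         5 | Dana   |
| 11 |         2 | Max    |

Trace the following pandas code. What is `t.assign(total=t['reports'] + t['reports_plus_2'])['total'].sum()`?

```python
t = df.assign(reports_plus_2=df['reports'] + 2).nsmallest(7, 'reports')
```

add column reports_plus_2 = df['reports'] + 2:
    reports  name  reports_plus_2
0         6  Hana               8
1        11  Hana              13
2         6   Tom               8
3        11   Tom              13
4        10   Tom              12
5        11   Max              13
6         0   Tom               2
7         7  Dana               9
8         0   Max               2
9         3  Hana               5
10        5  Dana               7
11        2   Max               4
take 7 rows with smallest reports:
    reports  name  reports_plus_2
6         0   Tom               2
8         0   Max               2
11        2   Max               4
9         3  Hana               5
10        5  Dana               7
0         6  Hana               8
2         6   Tom               8
add column total = t['reports'] + t['reports_plus_2']:
    reports  name  reports_plus_2  total
6         0   Tom               2      2
8         0   Max               2      2
11        2   Max               4      6
9         3  Hana               5      8
10        5  Dana               7     12
0         6  Hana               8     14
2         6   Tom               8     14

58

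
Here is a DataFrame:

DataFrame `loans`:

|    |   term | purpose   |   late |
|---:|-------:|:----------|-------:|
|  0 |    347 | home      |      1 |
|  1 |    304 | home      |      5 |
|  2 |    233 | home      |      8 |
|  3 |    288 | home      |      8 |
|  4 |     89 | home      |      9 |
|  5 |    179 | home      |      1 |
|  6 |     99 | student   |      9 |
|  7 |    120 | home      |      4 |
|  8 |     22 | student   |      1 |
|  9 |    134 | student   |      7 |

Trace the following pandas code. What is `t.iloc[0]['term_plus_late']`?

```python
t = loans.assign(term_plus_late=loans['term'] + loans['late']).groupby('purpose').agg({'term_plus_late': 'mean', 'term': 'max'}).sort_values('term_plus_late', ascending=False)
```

228.0

add column term_plus_late = loans['term'] + loans['late']:
   term  purpose  late  term_plus_late
0   347     home     1             348
1   304     home     5             309
2   233     home     8             241
3   288     home     8             296
4    89     home     9              98
5   179     home     1             180
6    99  student     9             108
7   120     home     4             124
8    22  student     1              23
9   134  student     7             141
group by purpose: mean(term_plus_late), max(term):
         term_plus_late  term
purpose                      
home         228.000000   347
student       90.666667   134
sort by term_plus_late descending:
         term_plus_late  term
purpose                      
home         228.000000   347
student       90.666667   134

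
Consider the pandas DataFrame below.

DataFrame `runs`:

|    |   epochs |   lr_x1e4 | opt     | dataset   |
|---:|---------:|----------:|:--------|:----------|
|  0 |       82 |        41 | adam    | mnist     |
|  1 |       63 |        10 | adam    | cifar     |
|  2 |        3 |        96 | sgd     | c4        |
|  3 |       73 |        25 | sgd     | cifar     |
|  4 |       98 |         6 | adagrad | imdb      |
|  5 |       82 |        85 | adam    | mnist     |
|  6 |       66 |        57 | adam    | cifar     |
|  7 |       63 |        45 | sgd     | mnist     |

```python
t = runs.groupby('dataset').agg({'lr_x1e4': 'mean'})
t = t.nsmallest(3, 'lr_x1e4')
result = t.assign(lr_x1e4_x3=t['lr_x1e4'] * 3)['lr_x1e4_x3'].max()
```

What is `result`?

171.0

group by dataset, mean of lr_x1e4:
           lr_x1e4
dataset           
c4       96.000000
cifar    30.666667
imdb      6.000000
mnist    57.000000
take 3 rows with smallest lr_x1e4:
           lr_x1e4
dataset           
imdb      6.000000
cifar    30.666667
mnist    57.000000
add column lr_x1e4_x3 = t['lr_x1e4'] * 3:
           lr_x1e4  lr_x1e4_x3
dataset                       
imdb      6.000000        18.0
cifar    30.666667        92.0
mnist    57.000000       171.0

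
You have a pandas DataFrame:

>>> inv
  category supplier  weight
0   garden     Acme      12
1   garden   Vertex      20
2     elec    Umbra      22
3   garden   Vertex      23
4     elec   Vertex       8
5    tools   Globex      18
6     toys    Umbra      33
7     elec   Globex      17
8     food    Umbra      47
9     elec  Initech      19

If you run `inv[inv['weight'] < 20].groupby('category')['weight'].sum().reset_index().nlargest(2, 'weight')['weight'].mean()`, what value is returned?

31.0

filter rows where weight < 20:
  category supplier  weight
0   garden     Acme      12
4     elec   Vertex       8
5    tools   Globex      18
7     elec   Globex      17
9     elec  Initech      19
group by category, sum of weight:
category
elec      44
garden    12
tools     18
Name: weight, dtype: int64
reset_index():
  category  weight
0     elec      44
1   garden      12
2    tools      18
take 2 rows with largest weight:
  category  weight
0     elec      44
2    tools      18
Taking the mean of column 'weight' gives 31.0.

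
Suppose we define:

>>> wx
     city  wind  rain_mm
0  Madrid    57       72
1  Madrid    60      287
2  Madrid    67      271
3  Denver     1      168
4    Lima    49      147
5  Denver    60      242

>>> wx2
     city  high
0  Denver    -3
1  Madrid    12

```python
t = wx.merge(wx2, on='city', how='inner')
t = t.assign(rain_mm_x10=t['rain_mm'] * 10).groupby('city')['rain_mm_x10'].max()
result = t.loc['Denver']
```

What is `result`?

2420

merge on 'city' (how='inner') → 5 rows:
     city  wind  rain_mm  high
0  Madrid    57       72    12
1  Madrid    60      287    12
2  Madrid    67      271    12
3  Denver     1      168    -3
4  Denver    60      242    -3
add column rain_mm_x10 = t['rain_mm'] * 10:
     city  wind  rain_mm  high  rain_mm_x10
0  Madrid    57       72    12          720
1  Madrid    60      287    12         2870
2  Madrid    67      271    12         2710
3  Denver     1      168    -3         1680
4  Denver    60      242    -3         2420
group by city, max of rain_mm_x10:
city
Denver    2420
Madrid    2870
Name: rain_mm_x10, dtype: int64
Finally, value at index 'Denver' = 2420.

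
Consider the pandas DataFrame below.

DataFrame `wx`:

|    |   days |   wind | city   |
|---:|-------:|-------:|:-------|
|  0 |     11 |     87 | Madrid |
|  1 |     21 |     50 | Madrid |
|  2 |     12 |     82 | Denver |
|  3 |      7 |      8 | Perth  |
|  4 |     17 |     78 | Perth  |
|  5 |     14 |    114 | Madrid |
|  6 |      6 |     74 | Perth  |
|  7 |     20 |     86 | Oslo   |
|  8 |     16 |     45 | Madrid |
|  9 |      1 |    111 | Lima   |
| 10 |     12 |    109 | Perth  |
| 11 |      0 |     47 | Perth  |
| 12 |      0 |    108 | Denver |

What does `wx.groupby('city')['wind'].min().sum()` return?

332

group by city, min of wind:
city
Denver     82
Lima      111
Madrid     45
Oslo       86
Perth       8
Name: wind, dtype: int64
Taking the sum of the resulting series gives 332.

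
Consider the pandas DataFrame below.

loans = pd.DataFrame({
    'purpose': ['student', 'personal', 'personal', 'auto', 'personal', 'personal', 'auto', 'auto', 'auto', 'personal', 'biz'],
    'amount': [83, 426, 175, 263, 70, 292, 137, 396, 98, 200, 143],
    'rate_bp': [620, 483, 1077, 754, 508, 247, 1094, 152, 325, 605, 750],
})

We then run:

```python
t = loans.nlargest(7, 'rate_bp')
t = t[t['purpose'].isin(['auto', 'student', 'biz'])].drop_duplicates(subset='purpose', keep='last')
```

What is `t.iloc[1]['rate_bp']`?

750

take 7 rows with largest rate_bp:
     purpose  amount  rate_bp
6       auto     137     1094
2   personal     175     1077
3       auto     263      754
10       biz     143      750
0    student      83      620
9   personal     200      605
4   personal      70      508
filter rows where purpose in ['auto', 'student', 'biz']:
    purpose  amount  rate_bp
6      auto     137     1094
3      auto     263      754
10      biz     143      750
0   student      83      620
drop duplicate purpose (keep=last):
    purpose  amount  rate_bp
3      auto     263      754
10      biz     143      750
0   student      83      620
So iloc[1]['rate_bp'] = 750.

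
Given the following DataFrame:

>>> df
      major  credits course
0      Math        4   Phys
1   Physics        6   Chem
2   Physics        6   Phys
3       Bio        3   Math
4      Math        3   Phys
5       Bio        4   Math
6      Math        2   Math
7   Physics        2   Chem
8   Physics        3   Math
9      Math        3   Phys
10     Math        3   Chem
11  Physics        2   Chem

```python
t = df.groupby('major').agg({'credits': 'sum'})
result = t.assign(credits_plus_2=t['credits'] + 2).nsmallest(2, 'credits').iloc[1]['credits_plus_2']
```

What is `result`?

17

group by major, sum of credits:
         credits
major           
Bio            7
Math          15
Physics       19
add column credits_plus_2 = t['credits'] + 2:
         credits  credits_plus_2
major                           
Bio            7               9
Math          15              17
Physics       19              21
take 2 rows with smallest credits:
       credits  credits_plus_2
major                         
Bio          7               9
Math        15              17
Taking the value at position 1, column 'credits_plus_2' gives 17.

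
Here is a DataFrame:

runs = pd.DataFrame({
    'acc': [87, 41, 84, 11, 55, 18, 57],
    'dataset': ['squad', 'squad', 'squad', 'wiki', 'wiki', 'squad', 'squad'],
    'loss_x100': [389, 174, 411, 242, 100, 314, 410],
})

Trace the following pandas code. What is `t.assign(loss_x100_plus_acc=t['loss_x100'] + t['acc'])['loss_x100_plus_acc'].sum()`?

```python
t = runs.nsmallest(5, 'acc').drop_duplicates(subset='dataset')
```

585

take 5 rows with smallest acc:
   acc dataset  loss_x100
3   11    wiki        242
5   18   squad        314
1   41   squad        174
4   55    wiki        100
6   57   squad        410
drop duplicate dataset (keep=first):
   acc dataset  loss_x100
3   11    wiki        242
5   18   squad        314
add column loss_x100_plus_acc = t['loss_x100'] + t['acc']:
   acc dataset  loss_x100  loss_x100_plus_acc
3   11    wiki        242                 253
5   18   squad        314                 332
So sum() = 585.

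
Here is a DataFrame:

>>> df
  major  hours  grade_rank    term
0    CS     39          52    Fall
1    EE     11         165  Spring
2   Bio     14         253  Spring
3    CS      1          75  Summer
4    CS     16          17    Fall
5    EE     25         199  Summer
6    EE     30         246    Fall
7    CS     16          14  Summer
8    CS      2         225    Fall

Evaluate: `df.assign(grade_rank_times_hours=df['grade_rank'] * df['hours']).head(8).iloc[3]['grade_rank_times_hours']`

75

add column grade_rank_times_hours = df['grade_rank'] * df['hours']:
  major  hours  grade_rank    term  grade_rank_times_hours
0    CS     39          52    Fall                    2028
1    EE     11         165  Spring                    1815
2   Bio     14         253  Spring                    3542
3    CS      1          75  Summer                      75
4    CS     16          17    Fall                     272
5    EE     25         199  Summer                    4975
6    EE     30         246    Fall                    7380
7    CS     16          14  Summer                     224
8    CS      2         225    Fall                     450
take first 8 rows:
  major  hours  grade_rank    term  grade_rank_times_hours
0    CS     39          52    Fall                    2028
1    EE     11         165  Spring                    1815
2   Bio     14         253  Spring                    3542
3    CS      1          75  Summer                      75
4    CS     16          17    Fall                     272
5    EE     25         199  Summer                    4975
6    EE     30         246    Fall                    7380
7    CS     16          14  Summer                     224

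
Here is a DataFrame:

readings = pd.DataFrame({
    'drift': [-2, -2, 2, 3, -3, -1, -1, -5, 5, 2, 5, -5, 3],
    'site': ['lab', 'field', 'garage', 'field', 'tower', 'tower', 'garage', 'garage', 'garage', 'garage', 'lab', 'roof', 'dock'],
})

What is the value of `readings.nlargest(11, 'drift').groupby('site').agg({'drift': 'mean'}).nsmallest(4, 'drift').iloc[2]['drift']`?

1.5

take 11 rows with largest drift:
    drift    site
8       5  garage
10      5     lab
3       3   field
12      3    dock
2       2  garage
9       2  garage
5      -1   tower
6      -1  garage
0      -2     lab
1      -2   field
4      -3   tower
group by site, mean of drift:
        drift
site         
dock      3.0
field     0.5
garage    2.0
lab       1.5
tower    -2.0
take 4 rows with smallest drift:
        drift
site         
tower    -2.0
field     0.5
lab       1.5
garage    2.0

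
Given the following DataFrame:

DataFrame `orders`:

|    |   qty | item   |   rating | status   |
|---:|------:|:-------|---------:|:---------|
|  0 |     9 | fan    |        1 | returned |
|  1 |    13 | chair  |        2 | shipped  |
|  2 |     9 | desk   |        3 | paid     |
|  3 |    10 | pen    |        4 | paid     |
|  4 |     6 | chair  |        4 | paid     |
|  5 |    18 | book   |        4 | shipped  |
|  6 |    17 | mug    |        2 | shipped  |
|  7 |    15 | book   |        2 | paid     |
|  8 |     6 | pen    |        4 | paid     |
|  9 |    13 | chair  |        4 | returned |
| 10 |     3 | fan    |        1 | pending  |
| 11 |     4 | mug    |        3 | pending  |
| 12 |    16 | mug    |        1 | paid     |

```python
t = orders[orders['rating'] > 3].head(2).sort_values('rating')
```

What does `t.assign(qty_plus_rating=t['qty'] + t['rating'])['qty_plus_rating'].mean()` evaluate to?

filter rows where rating > 3:
   qty   item  rating    status
3   10    pen       4      paid
4    6  chair       4      paid
5   18   book       4   shipped
8    6    pen       4      paid
9   13  chair       4  returned
take first 2 rows:
   qty   item  rating status
3   10    pen       4   paid
4    6  chair       4   paid
sort by rating:
   qty   item  rating status
3   10    pen       4   paid
4    6  chair       4   paid
add column qty_plus_rating = t['qty'] + t['rating']:
   qty   item  rating status  qty_plus_rating
3   10    pen       4   paid               14
4    6  chair       4   paid               10

12.0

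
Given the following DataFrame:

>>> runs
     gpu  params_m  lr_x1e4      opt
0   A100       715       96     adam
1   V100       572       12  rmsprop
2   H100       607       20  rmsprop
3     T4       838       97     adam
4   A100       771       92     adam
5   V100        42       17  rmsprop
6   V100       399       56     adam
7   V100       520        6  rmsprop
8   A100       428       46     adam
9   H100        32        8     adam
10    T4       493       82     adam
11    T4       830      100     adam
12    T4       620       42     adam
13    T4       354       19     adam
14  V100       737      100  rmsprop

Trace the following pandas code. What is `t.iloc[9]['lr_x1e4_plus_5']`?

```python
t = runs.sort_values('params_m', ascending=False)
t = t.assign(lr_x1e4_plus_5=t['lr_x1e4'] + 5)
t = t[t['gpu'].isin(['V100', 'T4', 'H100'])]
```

sort by params_m descending:
     gpu  params_m  lr_x1e4      opt
3     T4       838       97     adam
11    T4       830      100     adam
4   A100       771       92     adam
14  V100       737      100  rmsprop
0   A100       715       96     adam
12    T4       620       42     adam
2   H100       607       20  rmsprop
1   V100       572       12  rmsprop
7   V100       520        6  rmsprop
10    T4       493       82     adam
8   A100       428       46     adam
6   V100       399       56     adam
13    T4       354       19     adam
5   V100        42       17  rmsprop
9   H100        32        8     adam
add column lr_x1e4_plus_5 = t['lr_x1e4'] + 5:
     gpu  params_m  lr_x1e4      opt  lr_x1e4_plus_5
3     T4       838       97     adam             102
11    T4       830      100     adam             105
4   A100       771       92     adam              97
14  V100       737      100  rmsprop             105
0   A100       715       96     adam             101
12    T4       620       42     adam              47
2   H100       607       20  rmsprop              25
1   V100       572       12  rmsprop              17
7   V100       520        6  rmsprop              11
10    T4       493       82     adam              87
8   A100       428       46     adam              51
6   V100       399       56     adam              61
13    T4       354       19     adam              24
5   V100        42       17  rmsprop              22
9   H100        32        8     adam              13
filter rows where gpu in ['V100', 'T4', 'H100']:
     gpu  params_m  lr_x1e4      opt  lr_x1e4_plus_5
3     T4       838       97     adam             102
11    T4       830      100     adam             105
14  V100       737      100  rmsprop             105
12    T4       620       42     adam              47
2   H100       607       20  rmsprop              25
1   V100       572       12  rmsprop              17
7   V100       520        6  rmsprop              11
10    T4       493       82     adam              87
6   V100       399       56     adam              61
13    T4       354       19     adam              24
5   V100        42       17  rmsprop              22
9   H100        32        8     adam              13

24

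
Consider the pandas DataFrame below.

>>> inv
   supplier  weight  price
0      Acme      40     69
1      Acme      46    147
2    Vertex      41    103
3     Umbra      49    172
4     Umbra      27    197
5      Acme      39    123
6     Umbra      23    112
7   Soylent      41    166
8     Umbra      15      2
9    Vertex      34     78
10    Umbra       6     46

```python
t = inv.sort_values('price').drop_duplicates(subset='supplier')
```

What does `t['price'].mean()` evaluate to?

sort by price:
   supplier  weight  price
8     Umbra      15      2
10    Umbra       6     46
0      Acme      40     69
9    Vertex      34     78
2    Vertex      41    103
6     Umbra      23    112
5      Acme      39    123
1      Acme      46    147
7   Soylent      41    166
3     Umbra      49    172
4     Umbra      27    197
drop duplicate supplier (keep=first):
  supplier  weight  price
8    Umbra      15      2
0     Acme      40     69
9   Vertex      34     78
7  Soylent      41    166

78.75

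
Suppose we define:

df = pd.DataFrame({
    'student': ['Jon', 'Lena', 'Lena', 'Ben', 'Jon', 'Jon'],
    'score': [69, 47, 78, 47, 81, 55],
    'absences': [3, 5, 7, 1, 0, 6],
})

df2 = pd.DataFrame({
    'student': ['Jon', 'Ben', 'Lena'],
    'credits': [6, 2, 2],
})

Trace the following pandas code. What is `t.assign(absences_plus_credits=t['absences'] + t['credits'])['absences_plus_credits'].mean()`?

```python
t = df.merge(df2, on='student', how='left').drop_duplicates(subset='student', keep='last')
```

8.0

merge on 'student' (how='left') → 6 rows:
  student  score  absences  credits
0     Jon     69         3        6
1    Lena     47         5        2
2    Lena     78         7        2
3     Ben     47         1        2
4     Jon     81         0        6
5     Jon     55         6        6
drop duplicate student (keep=last):
  student  score  absences  credits
2    Lena     78         7        2
3     Ben     47         1        2
5     Jon     55         6        6
add column absences_plus_credits = t['absences'] + t['credits']:
  student  score  absences  credits  absences_plus_credits
2    Lena     78         7        2                      9
3     Ben     47         1        2                      3
5     Jon     55         6        6                     12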